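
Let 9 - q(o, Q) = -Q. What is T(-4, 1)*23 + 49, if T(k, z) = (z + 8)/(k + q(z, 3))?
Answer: 599/8 ≈ 74.875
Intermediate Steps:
q(o, Q) = 9 + Q (q(o, Q) = 9 - (-1)*Q = 9 + Q)
T(k, z) = (8 + z)/(12 + k) (T(k, z) = (z + 8)/(k + (9 + 3)) = (8 + z)/(k + 12) = (8 + z)/(12 + k))
T(-4, 1)*23 + 49 = ((8 + 1)/(12 - 4))*23 + 49 = (9/8)*23 + 49 = 207/8 + 49 = 599/8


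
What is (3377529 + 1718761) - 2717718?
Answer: 2378572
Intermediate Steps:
(3377529 + 1718761) - 2717718 = 5096290 - 2717718 = 2378572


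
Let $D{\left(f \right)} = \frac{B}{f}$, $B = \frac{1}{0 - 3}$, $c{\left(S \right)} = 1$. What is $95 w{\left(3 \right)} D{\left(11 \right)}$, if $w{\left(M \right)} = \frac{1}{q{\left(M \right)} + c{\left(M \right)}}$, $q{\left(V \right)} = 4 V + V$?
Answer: $- \frac{95}{528} \approx -0.17992$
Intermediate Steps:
$B = - \frac{1}{3}$ ($B = \frac{1}{-3} = - \frac{1}{3} \approx -0.33333$)
$q{\left(V \right)} = 5 V$
$D{\left(f \right)} = - \frac{1}{3 f}$
$w{\left(M \right)} = \frac{1}{1 + 5 M}$ ($w{\left(M \right)} = \frac{1}{5 M + 1} = \frac{1}{1 + 5 M}$)
$95 w{\left(3 \right)} D{\left(11 \right)} = \frac{95}{1 + 5 \cdot 3} \left(- \frac{1}{3 \cdot 11}\right) = \frac{95}{1 + 15} \left(\left(- \frac{1}{3}\right) \frac{1}{11}\right) = \frac{95}{16} \left(- \frac{1}{33}\right) = - \frac{95}{528}$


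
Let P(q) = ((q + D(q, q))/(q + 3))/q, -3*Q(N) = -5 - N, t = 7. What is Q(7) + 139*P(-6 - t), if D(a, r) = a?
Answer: -119/5 ≈ -23.800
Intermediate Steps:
Q(N) = 5/3 + N/3 (Q(N) = -(-5 - N)/3 = 5/3 + N/3)
P(q) = 2/(3 + q) (P(q) = ((q + q)/(q + 3))/q = ((2*q)/(3 + q))/q = (2*q/(3 + q))/q = 2/(3 + q))
Q(7) + 139*P(-6 - t) = (5/3 + (1/3)*7) + 139*(2/(3 + (-6 - 1*7))) = (5/3 + 7/3) + 139*(2/(3 + (-6 - 7))) = 4 + 139*(2/(3 - 13)) = 4 + 139*(2/(-10)) = 4 + 139*(2*(-1/10)) = 4 + 139*(-1/5) = 4 - 139/5 = -119/5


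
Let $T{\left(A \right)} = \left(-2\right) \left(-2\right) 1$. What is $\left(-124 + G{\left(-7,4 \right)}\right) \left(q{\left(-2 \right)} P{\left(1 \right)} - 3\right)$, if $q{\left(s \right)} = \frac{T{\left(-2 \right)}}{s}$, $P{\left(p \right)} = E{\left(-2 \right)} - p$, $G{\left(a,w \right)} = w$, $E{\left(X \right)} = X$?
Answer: $-360$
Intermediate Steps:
$T{\left(A \right)} = 4$ ($T{\left(A \right)} = 4 \cdot 1 = 4$)
$P{\left(p \right)} = -2 - p$
$q{\left(s \right)} = \frac{4}{s}$
$\left(-124 + G{\left(-7,4 \right)}\right) \left(q{\left(-2 \right)} P{\left(1 \right)} - 3\right) = \left(-124 + 4\right) \left(\frac{4}{-2} \left(-2 - 1\right) - 3\right) = - 120 \left(4 \left(- \frac{1}{2}\right) \left(-2 - 1\right) - 3\right) = - 120 \left(\left(-2\right) \left(-3\right) - 3\right) = - 120 \left(6 - 3\right) = \left(-120\right) 3 = -360$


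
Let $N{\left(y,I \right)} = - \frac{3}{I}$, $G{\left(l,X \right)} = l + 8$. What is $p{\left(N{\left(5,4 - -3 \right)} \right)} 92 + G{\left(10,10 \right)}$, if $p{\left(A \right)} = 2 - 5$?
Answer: $-258$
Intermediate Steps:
$G{\left(l,X \right)} = 8 + l$
$p{\left(A \right)} = -3$
$p{\left(N{\left(5,4 - -3 \right)} \right)} 92 + G{\left(10,10 \right)} = \left(-3\right) 92 + \left(8 + 10\right) = -276 + 18 = -258$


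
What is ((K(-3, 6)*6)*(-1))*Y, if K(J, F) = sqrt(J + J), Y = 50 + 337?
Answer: -2322*I*sqrt(6) ≈ -5687.7*I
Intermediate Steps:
Y = 387
K(J, F) = sqrt(2)*sqrt(J) (K(J, F) = sqrt(2*J) = sqrt(2)*sqrt(J))
((K(-3, 6)*6)*(-1))*Y = (((sqrt(2)*sqrt(-3))*6)*(-1))*387 = (((sqrt(2)*(I*sqrt(3)))*6)*(-1))*387 = (((I*sqrt(6))*6)*(-1))*387 = ((6*I*sqrt(6))*(-1))*387 = -6*I*sqrt(6)*387 = -2322*I*sqrt(6)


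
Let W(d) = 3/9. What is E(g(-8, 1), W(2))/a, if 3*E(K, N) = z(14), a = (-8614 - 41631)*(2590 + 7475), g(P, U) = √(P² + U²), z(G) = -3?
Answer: 1/505715925 ≈ 1.9774e-9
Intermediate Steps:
W(d) = ⅓ (W(d) = 3*(⅑) = ⅓)
a = -505715925 (a = -50245*10065 = -505715925)
E(K, N) = -1 (E(K, N) = (⅓)*(-3) = -1)
E(g(-8, 1), W(2))/a = -1/(-505715925) = -1*(-1/505715925) = 1/505715925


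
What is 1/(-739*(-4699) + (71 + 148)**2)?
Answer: 1/3520522 ≈ 2.8405e-7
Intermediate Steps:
1/(-739*(-4699) + (71 + 148)**2) = 1/(3472561 + 219**2) = 1/(3472561 + 47961) = 1/3520522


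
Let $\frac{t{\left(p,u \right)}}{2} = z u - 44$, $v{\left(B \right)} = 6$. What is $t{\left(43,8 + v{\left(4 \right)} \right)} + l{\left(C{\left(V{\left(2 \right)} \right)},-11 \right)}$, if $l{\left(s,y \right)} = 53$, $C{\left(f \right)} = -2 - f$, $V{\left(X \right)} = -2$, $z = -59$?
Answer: $-1687$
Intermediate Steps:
$t{\left(p,u \right)} = -88 - 118 u$ ($t{\left(p,u \right)} = 2 \left(- 59 u - 44\right) = 2 \left(-44 - 59 u\right) = -88 - 118 u$)
$t{\left(43,8 + v{\left(4 \right)} \right)} + l{\left(C{\left(V{\left(2 \right)} \right)},-11 \right)} = \left(-88 - 118 \left(8 + 6\right)\right) + 53 = \left(-88 - 1652\right) + 53 = -1740 + 53 = -1687$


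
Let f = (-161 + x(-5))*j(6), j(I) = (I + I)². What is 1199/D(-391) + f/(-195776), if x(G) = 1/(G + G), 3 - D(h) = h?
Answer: 76211123/24104920 ≈ 3.1616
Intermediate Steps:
D(h) = 3 - h
x(G) = 1/(2*G)
j(I) = 4*I² (j(I) = (2*I)² = 4*I²)
f = -115992/5 (f = (-161 + (½)/(-5))*(4*6²) = (-161 + (½)*(-⅕))*(4*36) = (-161 - ⅒)*144 = -1611/10*144 = -115992/5 ≈ -23198.)
1199/D(-391) + f/(-195776) = 1199/(3 - 1*(-391)) - 115992/5/(-195776) = 1199/(3 + 391) - 115992/5*(-1/195776) = 1199/394 + 14499/122360 = 76211123/24104920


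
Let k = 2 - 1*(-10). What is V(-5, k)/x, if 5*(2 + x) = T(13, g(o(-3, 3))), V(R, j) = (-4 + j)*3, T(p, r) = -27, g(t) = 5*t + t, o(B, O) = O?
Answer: -120/37 ≈ -3.2432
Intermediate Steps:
g(t) = 6*t
k = 12 (k = 2 + 10 = 12)
V(R, j) = -12 + 3*j
x = -37/5 (x = -2 + (⅕)*(-27) = -2 - 27/5 = -37/5 ≈ -7.4000)
V(-5, k)/x = (-12 + 3*12)/(-37/5) = (-12 + 36)*(-5/37) = 24*(-5/37) = -120/37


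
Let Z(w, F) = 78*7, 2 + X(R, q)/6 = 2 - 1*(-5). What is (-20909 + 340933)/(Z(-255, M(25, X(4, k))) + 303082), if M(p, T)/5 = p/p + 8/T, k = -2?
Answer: 80006/75907 ≈ 1.0540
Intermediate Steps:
X(R, q) = 30 (X(R, q) = -12 + 6*(2 - 1*(-5)) = -12 + 6*(2 + 5) = -12 + 6*7 = -12 + 42 = 30)
M(p, T) = 5 + 40/T (M(p, T) = 5*(p/p + 8/T) = 5*(1 + 8/T) = 5 + 40/T)
Z(w, F) = 546
(-20909 + 340933)/(Z(-255, M(25, X(4, k))) + 303082) = (-20909 + 340933)/(546 + 303082) = 320024/303628 = 320024*(1/303628) = 80006/75907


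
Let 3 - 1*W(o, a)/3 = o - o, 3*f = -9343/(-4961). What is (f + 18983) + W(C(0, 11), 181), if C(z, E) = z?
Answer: 282667279/14883 ≈ 18993.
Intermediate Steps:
f = 9343/14883 (f = (-9343/(-4961))/3 = (-9343*(-1/4961))/3 = (1/3)*(9343/4961) = 9343/14883 ≈ 0.62776)
W(o, a) = 9 (W(o, a) = 9 - 3*(o - o) = 9 - 3*0 = 9 + 0 = 9)
(f + 18983) + W(C(0, 11), 181) = (9343/14883 + 18983) + 9 = 282533332/14883 + 9 = 282667279/14883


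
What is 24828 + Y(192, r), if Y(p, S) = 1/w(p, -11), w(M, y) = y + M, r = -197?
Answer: 4493869/181 ≈ 24828.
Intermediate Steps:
w(M, y) = M + y
Y(p, S) = 1/(-11 + p) (Y(p, S) = 1/(p - 11) = 1/(-11 + p))
24828 + Y(192, r) = 24828 + 1/(-11 + 192) = 24828 + 1/181 = 4493869/181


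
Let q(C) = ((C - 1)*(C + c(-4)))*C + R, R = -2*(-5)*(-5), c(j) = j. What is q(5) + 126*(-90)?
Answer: -11370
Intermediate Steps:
R = -50 (R = 10*(-5) = -50)
q(C) = -50 + C*(-1 + C)*(-4 + C) (q(C) = ((C - 1)*(C - 4))*C - 50 = ((-1 + C)*(-4 + C))*C - 50 = C*(-1 + C)*(-4 + C) - 50 = -50 + C*(-1 + C)*(-4 + C))
q(5) + 126*(-90) = (-50 + 5³ - 5*5² + 4*5) + 126*(-90) = (-50 + 125 - 5*25 + 20) - 11340 = (-50 + 125 - 125 + 20) - 11340 = -30 - 11340 = -11370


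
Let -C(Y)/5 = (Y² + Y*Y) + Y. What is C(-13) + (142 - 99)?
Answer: -1582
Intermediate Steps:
C(Y) = -10*Y² - 5*Y (C(Y) = -5*((Y² + Y*Y) + Y) = -5*((Y² + Y²) + Y) = -5*(2*Y² + Y) = -5*(Y + 2*Y²) = -10*Y² - 5*Y)
C(-13) + (142 - 99) = -5*(-13)*(1 + 2*(-13)) + (142 - 99) = -5*(-13)*(1 - 26) + 43 = -5*(-13)*(-25) + 43 = -1625 + 43 = -1582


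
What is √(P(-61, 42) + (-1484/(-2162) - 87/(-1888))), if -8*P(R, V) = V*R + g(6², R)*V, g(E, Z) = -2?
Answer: √86297053421482/510232 ≈ 18.207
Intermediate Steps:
P(R, V) = V/4 - R*V/8 (P(R, V) = -(V*R - 2*V)/8 = -(R*V - 2*V)/8 = -(-2*V + R*V)/8 = V/4 - R*V/8)
√(P(-61, 42) + (-1484/(-2162) - 87/(-1888))) = √((⅛)*42*(2 - 1*(-61)) + (-1484/(-2162) - 87/(-1888))) = √((⅛)*42*(2 + 61) + (-1484*(-1/2162) - 87*(-1/1888))) = √((⅛)*42*63 + (742/1081 + 87/1888)) = √(1323/4 + 1494943/2040928) = √(676531879/2040928) = √86297053421482/510232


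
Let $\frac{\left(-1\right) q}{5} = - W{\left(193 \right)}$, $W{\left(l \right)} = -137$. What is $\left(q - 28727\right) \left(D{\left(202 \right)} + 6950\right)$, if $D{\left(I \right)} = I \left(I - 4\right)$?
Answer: $-1380775752$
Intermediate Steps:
$q = -685$ ($q = - 5 \left(\left(-1\right) \left(-137\right)\right) = \left(-5\right) 137 = -685$)
$D{\left(I \right)} = I \left(-4 + I\right)$
$\left(q - 28727\right) \left(D{\left(202 \right)} + 6950\right) = \left(-685 - 28727\right) \left(202 \left(-4 + 202\right) + 6950\right) = - 29412 \left(202 \cdot 198 + 6950\right) = - 29412 \left(39996 + 6950\right) = \left(-29412\right) 46946 = -1380775752$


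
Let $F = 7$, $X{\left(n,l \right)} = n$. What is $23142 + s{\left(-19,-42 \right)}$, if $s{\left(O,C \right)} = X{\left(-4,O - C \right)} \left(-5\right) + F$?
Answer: $23169$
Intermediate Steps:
$s{\left(O,C \right)} = 27$ ($s{\left(O,C \right)} = \left(-4\right) \left(-5\right) + 7 = 20 + 7 = 27$)
$23142 + s{\left(-19,-42 \right)} = 23142 + 27 = 23169$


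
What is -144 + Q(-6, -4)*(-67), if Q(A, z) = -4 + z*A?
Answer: -1484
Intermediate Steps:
Q(A, z) = -4 + A*z
-144 + Q(-6, -4)*(-67) = -144 + (-4 - 6*(-4))*(-67) = -144 + (-4 + 24)*(-67) = -144 + 20*(-67) = -144 - 1340 = -1484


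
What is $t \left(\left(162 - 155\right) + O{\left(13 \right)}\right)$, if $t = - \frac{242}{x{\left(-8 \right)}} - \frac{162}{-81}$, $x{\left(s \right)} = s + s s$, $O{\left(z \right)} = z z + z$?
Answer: $- \frac{1755}{4} \approx -438.75$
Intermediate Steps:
$O{\left(z \right)} = z + z^{2}$ ($O{\left(z \right)} = z^{2} + z = z + z^{2}$)
$x{\left(s \right)} = s + s^{2}$
$t = - \frac{65}{28}$ ($t = - \frac{242}{\left(-8\right) \left(1 - 8\right)} - \frac{162}{-81} = - \frac{242}{\left(-8\right) \left(-7\right)} - -2 = - \frac{242}{56} + 2 = \left(-242\right) \frac{1}{56} + 2 = - \frac{121}{28} + 2 = - \frac{65}{28} \approx -2.3214$)
$t \left(\left(162 - 155\right) + O{\left(13 \right)}\right) = - \frac{65 \left(\left(162 - 155\right) + 13 \left(1 + 13\right)\right)}{28} = - \frac{65 \left(7 + 13 \cdot 14\right)}{28} = - \frac{65 \left(7 + 182\right)}{28} = \left(- \frac{65}{28}\right) 189 = - \frac{1755}{4}$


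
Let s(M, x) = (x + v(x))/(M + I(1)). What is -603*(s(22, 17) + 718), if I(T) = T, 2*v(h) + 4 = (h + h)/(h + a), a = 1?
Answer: -19935113/46 ≈ -4.3337e+5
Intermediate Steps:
v(h) = -2 + h/(1 + h) (v(h) = -2 + ((h + h)/(h + 1))/2 = -2 + ((2*h)/(1 + h))/2 = -2 + (2*h/(1 + h))/2 = -2 + h/(1 + h))
s(M, x) = (x + (-2 - x)/(1 + x))/(1 + M) (s(M, x) = (x + (-2 - x)/(1 + x))/(M + 1) = (x + (-2 - x)/(1 + x))/(1 + M))
-603*(s(22, 17) + 718) = -603*((-2 + 17²)/(1 + 22 + 17 + 22*17) + 718) = -603*((-2 + 289)/(1 + 22 + 17 + 374) + 718) = -603*(287/414 + 718) = -603*297539/414 = -19935113/46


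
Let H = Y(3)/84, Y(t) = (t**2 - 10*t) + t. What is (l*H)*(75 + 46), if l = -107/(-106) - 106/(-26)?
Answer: -2544267/19292 ≈ -131.88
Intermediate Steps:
Y(t) = t**2 - 9*t
l = 7009/1378 (l = -107*(-1/106) - 106*(-1/26) = 107/106 + 53/13 = 7009/1378 ≈ 5.0864)
H = -3/14 (H = (3*(-9 + 3))/84 = (3*(-6))*(1/84) = -18*1/84 = -3/14 ≈ -0.21429)
(l*H)*(75 + 46) = ((7009/1378)*(-3/14))*(75 + 46) = -21027/19292*121 = -2544267/19292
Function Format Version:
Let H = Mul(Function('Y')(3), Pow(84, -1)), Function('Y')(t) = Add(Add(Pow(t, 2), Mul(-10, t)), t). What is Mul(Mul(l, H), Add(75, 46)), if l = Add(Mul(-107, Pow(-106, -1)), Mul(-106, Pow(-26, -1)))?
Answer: Rational(-2544267, 19292) ≈ -131.88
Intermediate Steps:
Function('Y')(t) = Add(Pow(t, 2), Mul(-9, t))
l = Rational(7009, 1378) (l = Add(Mul(-107, Rational(-1, 106)), Mul(-106, Rational(-1, 26))) = Add(Rational(107, 106), Rational(53, 13)) = Rational(7009, 1378) ≈ 5.0864)
H = Rational(-3, 14) (H = Mul(Mul(3, Add(-9, 3)), Pow(84, -1)) = Mul(Mul(3, -6), Rational(1, 84)) = Mul(-18, Rational(1, 84)) = Rational(-3, 14) ≈ -0.21429)
Mul(Mul(l, H), Add(75, 46)) = Mul(Mul(Rational(7009, 1378), Rational(-3, 14)), Add(75, 46)) = Mul(Rational(-21027, 19292), 121) = Rational(-2544267, 19292)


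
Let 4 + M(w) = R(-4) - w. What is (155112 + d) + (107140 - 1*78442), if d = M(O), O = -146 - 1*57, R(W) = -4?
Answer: 184005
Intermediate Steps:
O = -203 (O = -146 - 57 = -203)
M(w) = -8 - w (M(w) = -4 + (-4 - w) = -8 - w)
d = 195 (d = -8 - 1*(-203) = -8 + 203 = 195)
(155112 + d) + (107140 - 1*78442) = (155112 + 195) + (107140 - 1*78442) = 155307 + (107140 - 78442) = 155307 + 28698 = 184005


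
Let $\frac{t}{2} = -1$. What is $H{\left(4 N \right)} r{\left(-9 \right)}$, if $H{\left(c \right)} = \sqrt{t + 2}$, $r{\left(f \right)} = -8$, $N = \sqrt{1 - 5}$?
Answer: $0$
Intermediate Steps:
$t = -2$ ($t = 2 \left(-1\right) = -2$)
$N = 2 i$ ($N = \sqrt{-4} = 2 i \approx 2.0 i$)
$H{\left(c \right)} = 0$ ($H{\left(c \right)} = \sqrt{-2 + 2} = \sqrt{0} = 0$)
$H{\left(4 N \right)} r{\left(-9 \right)} = 0 \left(-8\right) = 0$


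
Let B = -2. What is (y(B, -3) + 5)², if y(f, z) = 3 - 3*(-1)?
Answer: 121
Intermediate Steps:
y(f, z) = 6 (y(f, z) = 3 + 3 = 6)
(y(B, -3) + 5)² = (6 + 5)² = 11² = 121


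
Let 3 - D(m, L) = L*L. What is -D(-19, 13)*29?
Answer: 4814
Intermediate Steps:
D(m, L) = 3 - L² (D(m, L) = 3 - L*L = 3 - L²)
-D(-19, 13)*29 = -(3 - 1*13²)*29 = -(3 - 1*169)*29 = -(3 - 169)*29 = -1*(-166)*29 = 166*29 = 4814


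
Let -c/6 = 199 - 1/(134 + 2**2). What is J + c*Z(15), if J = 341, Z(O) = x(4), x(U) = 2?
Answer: -47079/23 ≈ -2046.9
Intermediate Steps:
Z(O) = 2
c = -27461/23 (c = -6*(199 - 1/(134 + 2**2)) = -6*(199 - 1/(134 + 4)) = -6*(199 - 1/138) = -6*27461/138 = -27461/23 ≈ -1194.0)
J + c*Z(15) = 341 - 27461/23*2 = 341 - 54922/23 = -47079/23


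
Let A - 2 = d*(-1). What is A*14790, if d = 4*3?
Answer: -147900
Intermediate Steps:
d = 12
A = -10 (A = 2 + 12*(-1) = 2 - 12 = -10)
A*14790 = -10*14790 = -147900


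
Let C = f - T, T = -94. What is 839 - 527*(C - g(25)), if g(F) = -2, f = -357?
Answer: 138386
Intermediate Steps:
C = -263 (C = -357 - 1*(-94) = -357 + 94 = -263)
839 - 527*(C - g(25)) = 839 - 527*(-263 - 1*(-2)) = 839 - 527*(-263 + 2) = 839 - 527*(-261) = 839 + 137547 = 138386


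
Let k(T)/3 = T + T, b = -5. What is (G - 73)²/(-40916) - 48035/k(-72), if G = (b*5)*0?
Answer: 490774483/4418928 ≈ 111.06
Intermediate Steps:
G = 0 (G = -5*5*0 = -25*0 = 0)
k(T) = 6*T (k(T) = 3*(T + T) = 3*(2*T) = 6*T)
(G - 73)²/(-40916) - 48035/k(-72) = (0 - 73)²/(-40916) - 48035/(6*(-72)) = (-73)²*(-1/40916) - 48035/(-432) = 5329*(-1/40916) - 48035*(-1/432) = -5329/40916 + 48035/432 = 490774483/4418928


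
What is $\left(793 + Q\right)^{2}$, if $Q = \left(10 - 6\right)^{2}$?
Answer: $654481$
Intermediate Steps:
$Q = 16$ ($Q = 4^{2} = 16$)
$\left(793 + Q\right)^{2} = \left(793 + 16\right)^{2} = 809^{2} = 654481$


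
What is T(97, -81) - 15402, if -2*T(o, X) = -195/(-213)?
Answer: -2187149/142 ≈ -15402.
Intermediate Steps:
T(o, X) = -65/142 (T(o, X) = -(-195)/(2*(-213)) = -(-195)*(-1)/(2*213) = -½*65/71 = -65/142)
T(97, -81) - 15402 = -65/142 - 15402 = -2187149/142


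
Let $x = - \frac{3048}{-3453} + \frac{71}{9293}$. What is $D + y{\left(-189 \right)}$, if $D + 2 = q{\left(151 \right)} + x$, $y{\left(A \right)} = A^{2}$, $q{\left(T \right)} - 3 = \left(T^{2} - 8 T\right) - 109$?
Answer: $\frac{611898800467}{10696243} \approx 57207.0$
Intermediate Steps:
$q{\left(T \right)} = -106 + T^{2} - 8 T$ ($q{\left(T \right)} = 3 - \left(109 - T^{2} + 8 T\right) = -106 + T^{2} - 8 T$)
$x = \frac{9523409}{10696243}$ ($x = \left(-3048\right) \left(- \frac{1}{3453}\right) + 71 \cdot \frac{1}{9293} = \frac{1016}{1151} + \frac{71}{9293} = \frac{9523409}{10696243} \approx 0.89035$)
$D = \frac{229818304264}{10696243}$ ($D = -2 + \left(\left(-106 + 151^{2} - 1208\right) + \frac{9523409}{10696243}\right) = -2 + \left(\left(-106 + 22801 - 1208\right) + \frac{9523409}{10696243}\right) = -2 + \left(21487 + \frac{9523409}{10696243}\right) = -2 + \frac{229839696750}{10696243} = \frac{229818304264}{10696243} \approx 21486.0$)
$D + y{\left(-189 \right)} = \frac{229818304264}{10696243} + \left(-189\right)^{2} = \frac{229818304264}{10696243} + 35721 = \frac{611898800467}{10696243}$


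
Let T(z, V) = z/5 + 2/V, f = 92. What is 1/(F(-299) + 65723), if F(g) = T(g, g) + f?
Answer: 1495/98304014 ≈ 1.5208e-5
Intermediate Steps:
T(z, V) = 2/V + z/5 (T(z, V) = z*(⅕) + 2/V = z/5 + 2/V = 2/V + z/5)
F(g) = 92 + 2/g + g/5 (F(g) = (2/g + g/5) + 92 = 92 + 2/g + g/5)
1/(F(-299) + 65723) = 1/((92 + 2/(-299) + (⅕)*(-299)) + 65723) = 1/((92 + 2*(-1/299) - 299/5) + 65723) = 1/((92 - 2/299 - 299/5) + 65723) = 1/(48129/1495 + 65723) = 1/(98304014/1495) = 1495/98304014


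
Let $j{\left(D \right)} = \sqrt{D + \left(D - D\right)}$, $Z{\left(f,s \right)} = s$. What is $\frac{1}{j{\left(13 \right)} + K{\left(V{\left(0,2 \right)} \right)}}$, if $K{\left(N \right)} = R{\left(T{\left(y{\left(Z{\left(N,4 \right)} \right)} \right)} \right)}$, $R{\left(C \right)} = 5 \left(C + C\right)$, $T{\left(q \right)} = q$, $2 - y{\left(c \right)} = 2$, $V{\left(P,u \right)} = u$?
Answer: $\frac{\sqrt{13}}{13} \approx 0.27735$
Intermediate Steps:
$y{\left(c \right)} = 0$ ($y{\left(c \right)} = 2 - 2 = 0$)
$R{\left(C \right)} = 10 C$ ($R{\left(C \right)} = 5 \cdot 2 C = 10 C$)
$K{\left(N \right)} = 0$ ($K{\left(N \right)} = 10 \cdot 0 = 0$)
$j{\left(D \right)} = \sqrt{D}$ ($j{\left(D \right)} = \sqrt{D + 0} = \sqrt{D}$)
$\frac{1}{j{\left(13 \right)} + K{\left(V{\left(0,2 \right)} \right)}} = \frac{1}{\sqrt{13} + 0} = \frac{1}{\sqrt{13}} = \frac{\sqrt{13}}{13}$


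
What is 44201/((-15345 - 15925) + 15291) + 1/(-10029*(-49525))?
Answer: -21954027815246/7936549189275 ≈ -2.7662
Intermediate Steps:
44201/((-15345 - 15925) + 15291) + 1/(-10029*(-49525)) = 44201/(-31270 + 15291) - 1/10029*(-1/49525) = 44201/(-15979) + 1/496686225 = 44201*(-1/15979) + 1/496686225 = -44201/15979 + 1/496686225 = -21954027815246/7936549189275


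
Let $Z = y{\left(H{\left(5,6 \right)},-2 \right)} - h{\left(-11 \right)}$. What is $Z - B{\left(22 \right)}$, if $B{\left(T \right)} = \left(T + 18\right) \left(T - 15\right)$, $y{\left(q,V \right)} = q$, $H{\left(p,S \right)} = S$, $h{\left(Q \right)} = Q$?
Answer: $-263$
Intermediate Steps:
$B{\left(T \right)} = \left(-15 + T\right) \left(18 + T\right)$ ($B{\left(T \right)} = \left(18 + T\right) \left(-15 + T\right) = \left(-15 + T\right) \left(18 + T\right)$)
$Z = 17$ ($Z = 6 - -11 = 6 + 11 = 17$)
$Z - B{\left(22 \right)} = 17 - \left(-270 + 22^{2} + 3 \cdot 22\right) = 17 - \left(-270 + 484 + 66\right) = 17 - 280 = -263$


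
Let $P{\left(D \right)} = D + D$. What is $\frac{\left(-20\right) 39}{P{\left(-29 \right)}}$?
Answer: $\frac{390}{29} \approx 13.448$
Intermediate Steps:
$P{\left(D \right)} = 2 D$
$\frac{\left(-20\right) 39}{P{\left(-29 \right)}} = \frac{\left(-20\right) 39}{2 \left(-29\right)} = - \frac{780}{-58} = \left(-780\right) \left(- \frac{1}{58}\right) = \frac{390}{29}$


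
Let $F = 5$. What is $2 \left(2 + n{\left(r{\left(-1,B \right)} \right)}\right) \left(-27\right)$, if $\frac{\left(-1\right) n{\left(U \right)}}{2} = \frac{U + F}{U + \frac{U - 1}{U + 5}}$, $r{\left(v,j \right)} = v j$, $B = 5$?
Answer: $-108$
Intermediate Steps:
$r{\left(v,j \right)} = j v$
$n{\left(U \right)} = - \frac{2 \left(5 + U\right)}{U + \frac{-1 + U}{5 + U}}$ ($n{\left(U \right)} = - 2 \frac{U + 5}{U + \frac{U - 1}{U + 5}} = - 2 \frac{5 + U}{U + \frac{-1 + U}{5 + U}} = - \frac{2 \left(5 + U\right)}{U + \frac{-1 + U}{5 + U}}$)
$2 \left(2 + n{\left(r{\left(-1,B \right)} \right)}\right) \left(-27\right) = 2 \left(2 + \frac{2 \left(-25 - \left(5 \left(-1\right)\right)^{2} - 10 \cdot 5 \left(-1\right)\right)}{-1 + \left(5 \left(-1\right)\right)^{2} + 6 \cdot 5 \left(-1\right)}\right) \left(-27\right) = 2 \left(2 + \frac{2 \left(-25 - \left(-5\right)^{2} - -50\right)}{-1 + \left(-5\right)^{2} + 6 \left(-5\right)}\right) \left(-27\right) = 2 \left(2 + \frac{2 \left(-25 - 25 + 50\right)}{-1 + 25 - 30}\right) \left(-27\right) = 2 \left(2 + \frac{2 \left(-25 - 25 + 50\right)}{-6}\right) \left(-27\right) = 2 \left(2 + 2 \left(- \frac{1}{6}\right) 0\right) \left(-27\right) = 2 \left(2 + 0\right) \left(-27\right) = 2 \cdot 2 \left(-27\right) = 4 \left(-27\right) = -108$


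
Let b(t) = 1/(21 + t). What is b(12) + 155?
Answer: 5116/33 ≈ 155.03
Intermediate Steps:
b(12) + 155 = 1/(21 + 12) + 155 = 1/33 + 155 = 5116/33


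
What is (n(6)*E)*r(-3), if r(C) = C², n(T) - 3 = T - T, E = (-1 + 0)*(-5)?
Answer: 135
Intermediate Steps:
E = 5 (E = -1*(-5) = 5)
n(T) = 3 (n(T) = 3 + (T - T) = 3 + 0 = 3)
(n(6)*E)*r(-3) = (3*5)*(-3)² = 15*9 = 135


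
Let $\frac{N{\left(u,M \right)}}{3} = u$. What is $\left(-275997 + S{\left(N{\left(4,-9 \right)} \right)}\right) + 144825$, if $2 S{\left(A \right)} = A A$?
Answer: $-131100$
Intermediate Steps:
$N{\left(u,M \right)} = 3 u$
$S{\left(A \right)} = \frac{A^{2}}{2}$ ($S{\left(A \right)} = \frac{A A}{2} = \frac{A^{2}}{2}$)
$\left(-275997 + S{\left(N{\left(4,-9 \right)} \right)}\right) + 144825 = \left(-275997 + \frac{\left(3 \cdot 4\right)^{2}}{2}\right) + 144825 = \left(-275997 + \frac{12^{2}}{2}\right) + 144825 = \left(-275997 + \frac{1}{2} \cdot 144\right) + 144825 = \left(-275997 + 72\right) + 144825 = -275925 + 144825 = -131100$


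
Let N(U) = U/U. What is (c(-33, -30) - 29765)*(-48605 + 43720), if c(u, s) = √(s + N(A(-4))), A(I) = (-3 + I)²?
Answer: 145402025 - 4885*I*√29 ≈ 1.454e+8 - 26307.0*I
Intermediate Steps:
N(U) = 1
c(u, s) = √(1 + s) (c(u, s) = √(s + 1) = √(1 + s))
(c(-33, -30) - 29765)*(-48605 + 43720) = (√(1 - 30) - 29765)*(-48605 + 43720) = (√(-29) - 29765)*(-4885) = (I*√29 - 29765)*(-4885) = (-29765 + I*√29)*(-4885) = 145402025 - 4885*I*√29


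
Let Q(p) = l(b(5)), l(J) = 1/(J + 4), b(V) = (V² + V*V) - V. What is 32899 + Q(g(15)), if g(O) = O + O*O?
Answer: 1612052/49 ≈ 32899.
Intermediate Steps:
b(V) = -V + 2*V² (b(V) = (V² + V²) - V = 2*V² - V = -V + 2*V²)
l(J) = 1/(4 + J)
g(O) = O + O²
Q(p) = 1/49 (Q(p) = 1/(4 + 5*(-1 + 2*5)) = 1/(4 + 5*(-1 + 10)) = 1/(4 + 5*9) = 1/(4 + 45) = 1/49)
32899 + Q(g(15)) = 32899 + 1/49 = 1612052/49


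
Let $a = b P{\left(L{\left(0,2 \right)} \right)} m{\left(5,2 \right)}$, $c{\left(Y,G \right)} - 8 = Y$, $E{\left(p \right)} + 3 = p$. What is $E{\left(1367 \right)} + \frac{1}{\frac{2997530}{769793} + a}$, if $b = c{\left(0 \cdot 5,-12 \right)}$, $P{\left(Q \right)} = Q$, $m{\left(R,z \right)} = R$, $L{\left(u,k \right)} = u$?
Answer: $\frac{4089400713}{2997530} \approx 1364.3$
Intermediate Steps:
$E{\left(p \right)} = -3 + p$
$c{\left(Y,G \right)} = 8 + Y$
$b = 8$ ($b = 8 + 0 \cdot 5 = 8 + 0 = 8$)
$a = 0$ ($a = 8 \cdot 0 \cdot 5 = 0 \cdot 5 = 0$)
$E{\left(1367 \right)} + \frac{1}{\frac{2997530}{769793} + a} = \left(-3 + 1367\right) + \frac{1}{\frac{2997530}{769793} + 0} = 1364 + \frac{1}{2997530 \cdot \frac{1}{769793} + 0} = 1364 + \frac{1}{\frac{2997530}{769793} + 0} = 1364 + \frac{1}{\frac{2997530}{769793}} = 1364 + \frac{769793}{2997530} = \frac{4089400713}{2997530}$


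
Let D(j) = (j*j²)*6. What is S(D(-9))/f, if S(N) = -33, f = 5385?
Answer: -11/1795 ≈ -0.0061281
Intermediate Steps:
D(j) = 6*j³ (D(j) = j³*6 = 6*j³)
S(D(-9))/f = -33/5385 = -33*1/5385 = -11/1795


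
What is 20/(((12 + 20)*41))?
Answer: 5/328 ≈ 0.015244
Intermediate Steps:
20/(((12 + 20)*41)) = 20/((32*41)) = 20/1312 = 20*(1/1312) = 5/328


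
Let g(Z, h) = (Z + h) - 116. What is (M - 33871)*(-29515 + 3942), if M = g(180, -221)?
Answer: 870198044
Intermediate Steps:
g(Z, h) = -116 + Z + h
M = -157 (M = -116 + 180 - 221 = -157)
(M - 33871)*(-29515 + 3942) = (-157 - 33871)*(-29515 + 3942) = -34028*(-25573) = 870198044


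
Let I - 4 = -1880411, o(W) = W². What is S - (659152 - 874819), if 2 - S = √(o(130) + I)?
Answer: 215669 - I*√1863507 ≈ 2.1567e+5 - 1365.1*I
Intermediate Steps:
I = -1880407 (I = 4 - 1880411 = -1880407)
S = 2 - I*√1863507 (S = 2 - √(130² - 1880407) = 2 - √(16900 - 1880407) = 2 - √(-1863507) = 2 - I*√1863507 ≈ 2.0 - 1365.1*I)
S - (659152 - 874819) = (2 - I*√1863507) - (659152 - 874819) = (2 - I*√1863507) - 1*(-215667) = (2 - I*√1863507) + 215667 = 215669 - I*√1863507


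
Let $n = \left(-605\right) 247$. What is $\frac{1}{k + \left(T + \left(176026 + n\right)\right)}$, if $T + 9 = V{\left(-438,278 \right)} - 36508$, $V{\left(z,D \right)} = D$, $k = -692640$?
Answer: $- \frac{1}{702288} \approx -1.4239 \cdot 10^{-6}$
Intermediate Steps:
$T = -36239$ ($T = -9 + \left(278 - 36508\right) = -9 - 36230 = -36239$)
$n = -149435$
$\frac{1}{k + \left(T + \left(176026 + n\right)\right)} = \frac{1}{-692640 + \left(-36239 + \left(176026 - 149435\right)\right)} = \frac{1}{-692640 + \left(-36239 + 26591\right)} = \frac{1}{-692640 - 9648} = \frac{1}{-702288} = - \frac{1}{702288}$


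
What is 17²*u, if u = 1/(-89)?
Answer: -289/89 ≈ -3.2472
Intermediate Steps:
u = -1/89 ≈ -0.011236
17²*u = 17²*(-1/89) = 289*(-1/89) = -289/89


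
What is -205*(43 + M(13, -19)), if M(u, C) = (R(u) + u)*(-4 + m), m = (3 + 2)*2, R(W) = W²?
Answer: -232675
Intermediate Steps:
m = 10 (m = 5*2 = 10)
M(u, C) = 6*u + 6*u² (M(u, C) = (u² + u)*(-4 + 10) = (u + u²)*6 = 6*u + 6*u²)
-205*(43 + M(13, -19)) = -205*(43 + 6*13*(1 + 13)) = -205*(43 + 6*13*14) = -205*(43 + 1092) = -205*1135 = -232675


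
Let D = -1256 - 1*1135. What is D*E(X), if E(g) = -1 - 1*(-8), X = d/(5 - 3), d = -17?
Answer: -16737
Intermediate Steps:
X = -17/2 (X = -17/(5 - 3) = -17/2 ≈ -8.5000)
E(g) = 7 (E(g) = -1 + 8 = 7)
D = -2391 (D = -1256 - 1135 = -2391)
D*E(X) = -2391*7 = -16737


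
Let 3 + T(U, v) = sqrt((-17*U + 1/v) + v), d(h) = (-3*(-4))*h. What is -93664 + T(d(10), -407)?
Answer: -93667 + I*sqrt(405343510)/407 ≈ -93667.0 + 49.467*I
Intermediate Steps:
d(h) = 12*h
T(U, v) = -3 + sqrt(v + 1/v - 17*U) (T(U, v) = -3 + sqrt((-17*U + 1/v) + v) = -3 + sqrt((1/v - 17*U) + v) = -3 + sqrt(v + 1/v - 17*U))
-93664 + T(d(10), -407) = -93664 + (-3 + sqrt(-407 + 1/(-407) - 204*10)) = -93664 + (-3 + sqrt(-407 - 1/407 - 17*120)) = -93664 + (-3 + sqrt(-407 - 1/407 - 2040)) = -93664 + (-3 + sqrt(-995930/407)) = -93664 + (-3 + I*sqrt(405343510)/407) = -93667 + I*sqrt(405343510)/407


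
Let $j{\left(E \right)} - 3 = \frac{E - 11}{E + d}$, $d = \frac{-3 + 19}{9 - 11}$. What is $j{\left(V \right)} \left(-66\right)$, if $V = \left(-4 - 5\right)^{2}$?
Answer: $- \frac{19074}{73} \approx -261.29$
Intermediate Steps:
$V = 81$ ($V = \left(-9\right)^{2} = 81$)
$d = -8$ ($d = \frac{16}{-2} = 16 \left(- \frac{1}{2}\right) = -8$)
$j{\left(E \right)} = 3 + \frac{-11 + E}{-8 + E}$ ($j{\left(E \right)} = 3 + \frac{E - 11}{E - 8} = 3 + \frac{-11 + E}{-8 + E}$)
$j{\left(V \right)} \left(-66\right) = \frac{-35 + 4 \cdot 81}{-8 + 81} \left(-66\right) = \frac{-35 + 324}{73} \left(-66\right) = \frac{1}{73} \cdot 289 \left(-66\right) = \frac{289}{73} \left(-66\right) = - \frac{19074}{73}$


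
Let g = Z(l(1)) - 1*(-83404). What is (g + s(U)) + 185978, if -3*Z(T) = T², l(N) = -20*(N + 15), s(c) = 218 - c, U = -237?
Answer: 707111/3 ≈ 2.3570e+5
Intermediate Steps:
l(N) = -300 - 20*N (l(N) = -20*(15 + N) = -300 - 20*N)
Z(T) = -T²/3
g = 147812/3 (g = -(-300 - 20*1)²/3 - 1*(-83404) = -(-300 - 20)²/3 + 83404 = -⅓*(-320)² + 83404 = -⅓*102400 + 83404 = -102400/3 + 83404 = 147812/3 ≈ 49271.)
(g + s(U)) + 185978 = (147812/3 + (218 - 1*(-237))) + 185978 = (147812/3 + (218 + 237)) + 185978 = (147812/3 + 455) + 185978 = 149177/3 + 185978 = 707111/3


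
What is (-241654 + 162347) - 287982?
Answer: -367289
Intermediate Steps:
(-241654 + 162347) - 287982 = -79307 - 287982 = -367289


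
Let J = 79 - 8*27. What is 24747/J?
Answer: -24747/137 ≈ -180.64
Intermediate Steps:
J = -137 (J = 79 - 216 = -137)
24747/J = 24747/(-137) = 24747*(-1/137) = -24747/137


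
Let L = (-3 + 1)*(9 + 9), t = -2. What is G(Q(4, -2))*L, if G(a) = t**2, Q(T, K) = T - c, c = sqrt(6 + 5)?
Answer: -144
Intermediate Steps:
c = sqrt(11) ≈ 3.3166
Q(T, K) = T - sqrt(11)
G(a) = 4 (G(a) = (-2)**2 = 4)
L = -36 (L = -2*18 = -36)
G(Q(4, -2))*L = 4*(-36) = -144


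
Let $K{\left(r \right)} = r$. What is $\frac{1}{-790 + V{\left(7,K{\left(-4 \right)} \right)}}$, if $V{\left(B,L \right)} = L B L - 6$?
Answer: $- \frac{1}{684} \approx -0.001462$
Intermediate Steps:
$V{\left(B,L \right)} = -6 + B L^{2}$ ($V{\left(B,L \right)} = B L L - 6 = B L^{2} - 6 = -6 + B L^{2}$)
$\frac{1}{-790 + V{\left(7,K{\left(-4 \right)} \right)}} = \frac{1}{-790 - \left(6 - 7 \left(-4\right)^{2}\right)} = \frac{1}{-790 + \left(-6 + 7 \cdot 16\right)} = \frac{1}{-790 + \left(-6 + 112\right)} = \frac{1}{-790 + 106} = \frac{1}{-684} = - \frac{1}{684}$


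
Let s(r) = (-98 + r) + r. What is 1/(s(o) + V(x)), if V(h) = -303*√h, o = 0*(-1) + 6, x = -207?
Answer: I/(-86*I + 909*√23) ≈ -4.5235e-6 + 0.0002293*I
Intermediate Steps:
o = 6 (o = 0 + 6 = 6)
s(r) = -98 + 2*r
1/(s(o) + V(x)) = 1/((-98 + 2*6) - 909*I*√23) = 1/((-98 + 12) - 909*I*√23) = 1/(-86 - 909*I*√23)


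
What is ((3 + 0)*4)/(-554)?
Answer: -6/277 ≈ -0.021661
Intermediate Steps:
((3 + 0)*4)/(-554) = (3*4)*(-1/554) = 12*(-1/554) = -6/277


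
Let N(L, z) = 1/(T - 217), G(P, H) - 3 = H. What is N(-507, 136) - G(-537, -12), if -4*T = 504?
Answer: 3086/343 ≈ 8.9971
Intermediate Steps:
T = -126 (T = -¼*504 = -126)
G(P, H) = 3 + H
N(L, z) = -1/343 (N(L, z) = 1/(-126 - 217) = 1/(-343) = -1/343)
N(-507, 136) - G(-537, -12) = -1/343 - (3 - 12) = -1/343 - 1*(-9) = -1/343 + 9 = 3086/343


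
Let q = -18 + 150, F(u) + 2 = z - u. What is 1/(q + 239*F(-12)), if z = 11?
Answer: 1/5151 ≈ 0.00019414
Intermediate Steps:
F(u) = 9 - u (F(u) = -2 + (11 - u) = 9 - u)
q = 132
1/(q + 239*F(-12)) = 1/(132 + 239*(9 - 1*(-12))) = 1/(132 + 239*(9 + 12)) = 1/(132 + 239*21) = 1/(132 + 5019) = 1/5151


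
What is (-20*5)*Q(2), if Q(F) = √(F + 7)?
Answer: -300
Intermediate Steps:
Q(F) = √(7 + F)
(-20*5)*Q(2) = (-20*5)*√(7 + 2) = -100*√9 = -100*3 = -300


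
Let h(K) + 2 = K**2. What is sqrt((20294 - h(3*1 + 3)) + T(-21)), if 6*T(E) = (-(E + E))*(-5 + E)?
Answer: sqrt(20078) ≈ 141.70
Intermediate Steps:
h(K) = -2 + K**2
T(E) = -E*(-5 + E)/3 (T(E) = ((-(E + E))*(-5 + E))/6 = ((-2*E)*(-5 + E))/6 = (-2*E*(-5 + E))/6 = -E*(-5 + E)/3)
sqrt((20294 - h(3*1 + 3)) + T(-21)) = sqrt((20294 - (-2 + (3*1 + 3)**2)) + (1/3)*(-21)*(5 - 1*(-21))) = sqrt((20294 - (-2 + (3 + 3)**2)) + (1/3)*(-21)*(5 + 21)) = sqrt((20294 - (-2 + 6**2)) + (1/3)*(-21)*26) = sqrt((20294 - (-2 + 36)) - 182) = sqrt((20294 - 1*34) - 182) = sqrt((20294 - 34) - 182) = sqrt(20260 - 182) = sqrt(20078)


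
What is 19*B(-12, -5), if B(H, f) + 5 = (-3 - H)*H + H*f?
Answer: -1007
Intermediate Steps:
B(H, f) = -5 + H*f + H*(-3 - H) (B(H, f) = -5 + ((-3 - H)*H + H*f) = -5 + (H*(-3 - H) + H*f) = -5 + (H*f + H*(-3 - H)) = -5 + H*f + H*(-3 - H))
19*B(-12, -5) = 19*(-5 - 1*(-12)² - 3*(-12) - 12*(-5)) = 19*(-5 - 1*144 + 36 + 60) = 19*(-5 - 144 + 36 + 60) = 19*(-53) = -1007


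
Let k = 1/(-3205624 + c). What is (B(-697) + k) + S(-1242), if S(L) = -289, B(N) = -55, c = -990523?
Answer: -1443474569/4196147 ≈ -344.00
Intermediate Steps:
k = -1/4196147 (k = 1/(-3205624 - 990523) = 1/(-4196147) = -1/4196147 ≈ -2.3831e-7)
(B(-697) + k) + S(-1242) = (-55 - 1/4196147) - 289 = -230788086/4196147 - 289 = -1443474569/4196147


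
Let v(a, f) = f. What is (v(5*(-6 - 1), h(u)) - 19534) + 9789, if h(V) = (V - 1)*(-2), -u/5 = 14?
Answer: -9603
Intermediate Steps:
u = -70 (u = -5*14 = -70)
h(V) = 2 - 2*V (h(V) = (-1 + V)*(-2) = 2 - 2*V)
(v(5*(-6 - 1), h(u)) - 19534) + 9789 = ((2 - 2*(-70)) - 19534) + 9789 = ((2 + 140) - 19534) + 9789 = (142 - 19534) + 9789 = -19392 + 9789 = -9603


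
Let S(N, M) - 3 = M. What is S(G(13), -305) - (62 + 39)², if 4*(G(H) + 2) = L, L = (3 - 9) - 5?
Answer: -10503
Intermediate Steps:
L = -11 (L = -6 - 5 = -11)
G(H) = -19/4 (G(H) = -2 + (¼)*(-11) = -2 - 11/4 = -19/4)
S(N, M) = 3 + M
S(G(13), -305) - (62 + 39)² = (3 - 305) - (62 + 39)² = -302 - 1*101² = -302 - 1*10201 = -302 - 10201 = -10503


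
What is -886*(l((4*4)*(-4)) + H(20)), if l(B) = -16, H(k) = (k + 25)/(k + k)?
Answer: 52717/4 ≈ 13179.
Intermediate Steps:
H(k) = (25 + k)/(2*k) (H(k) = (25 + k)/((2*k)) = (25 + k)*(1/(2*k)) = (25 + k)/(2*k))
-886*(l((4*4)*(-4)) + H(20)) = -886*(-16 + (1/2)*(25 + 20)/20) = -886*(-16 + (1/2)*(1/20)*45) = -886*(-16 + 9/8) = -886*(-119/8) = 52717/4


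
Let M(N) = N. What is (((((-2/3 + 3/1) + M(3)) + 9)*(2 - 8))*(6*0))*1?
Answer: 0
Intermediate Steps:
(((((-2/3 + 3/1) + M(3)) + 9)*(2 - 8))*(6*0))*1 = (((((-2/3 + 3/1) + 3) + 9)*(2 - 8))*(6*0))*1 = (((((-2*⅓ + 3*1) + 3) + 9)*(-6))*0)*1 = (((((-⅔ + 3) + 3) + 9)*(-6))*0)*1 = ((((7/3 + 3) + 9)*(-6))*0)*1 = (((16/3 + 9)*(-6))*0)*1 = (((43/3)*(-6))*0)*1 = -86*0*1 = 0*1 = 0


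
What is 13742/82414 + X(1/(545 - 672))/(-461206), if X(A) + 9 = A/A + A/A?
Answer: 3169234875/19004915642 ≈ 0.16676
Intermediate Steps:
X(A) = -7 (X(A) = -9 + (A/A + A/A) = -9 + (1 + 1) = -9 + 2 = -7)
13742/82414 + X(1/(545 - 672))/(-461206) = 13742/82414 - 7/(-461206) = 13742*(1/82414) - 7*(-1/461206) = 6871/41207 + 7/461206 = 3169234875/19004915642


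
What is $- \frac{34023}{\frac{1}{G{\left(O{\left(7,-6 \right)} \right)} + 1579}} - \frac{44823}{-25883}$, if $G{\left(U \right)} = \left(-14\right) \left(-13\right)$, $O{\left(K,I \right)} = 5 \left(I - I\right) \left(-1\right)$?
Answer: $- \frac{1550767036326}{25883} \approx -5.9914 \cdot 10^{7}$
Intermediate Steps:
$O{\left(K,I \right)} = 0$ ($O{\left(K,I \right)} = 5 \cdot 0 \left(-1\right) = 0 \left(-1\right) = 0$)
$G{\left(U \right)} = 182$
$- \frac{34023}{\frac{1}{G{\left(O{\left(7,-6 \right)} \right)} + 1579}} - \frac{44823}{-25883} = - \frac{34023}{\frac{1}{182 + 1579}} - \frac{44823}{-25883} = - \frac{34023}{\frac{1}{1761}} - - \frac{44823}{25883} = - 34023 \frac{1}{\frac{1}{1761}} + \frac{44823}{25883} = \left(-34023\right) 1761 + \frac{44823}{25883} = -59914503 + \frac{44823}{25883} = - \frac{1550767036326}{25883}$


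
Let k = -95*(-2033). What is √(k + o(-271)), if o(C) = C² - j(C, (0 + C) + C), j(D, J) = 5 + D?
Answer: √266842 ≈ 516.57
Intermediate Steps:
o(C) = -5 + C² - C (o(C) = C² - (5 + C) = C² + (-5 - C) = -5 + C² - C)
k = 193135
√(k + o(-271)) = √(193135 + (-5 + (-271)² - 1*(-271))) = √(193135 + (-5 + 73441 + 271)) = √(193135 + 73707) = √266842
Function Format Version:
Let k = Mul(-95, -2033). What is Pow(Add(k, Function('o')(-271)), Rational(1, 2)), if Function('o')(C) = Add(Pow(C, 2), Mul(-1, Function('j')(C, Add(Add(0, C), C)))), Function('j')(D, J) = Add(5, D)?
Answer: Pow(266842, Rational(1, 2)) ≈ 516.57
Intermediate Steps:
Function('o')(C) = Add(-5, Pow(C, 2), Mul(-1, C)) (Function('o')(C) = Add(Pow(C, 2), Mul(-1, Add(5, C))) = Add(Pow(C, 2), Add(-5, Mul(-1, C))) = Add(-5, Pow(C, 2), Mul(-1, C)))
k = 193135
Pow(Add(k, Function('o')(-271)), Rational(1, 2)) = Pow(Add(193135, Add(-5, Pow(-271, 2), Mul(-1, -271))), Rational(1, 2)) = Pow(Add(193135, Add(-5, 73441, 271)), Rational(1, 2)) = Pow(Add(193135, 73707), Rational(1, 2)) = Pow(266842, Rational(1, 2))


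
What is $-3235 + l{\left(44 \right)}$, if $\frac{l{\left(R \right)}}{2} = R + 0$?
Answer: $-3147$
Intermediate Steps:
$l{\left(R \right)} = 2 R$ ($l{\left(R \right)} = 2 \left(R + 0\right) = 2 R$)
$-3235 + l{\left(44 \right)} = -3235 + 2 \cdot 44 = -3235 + 88 = -3147$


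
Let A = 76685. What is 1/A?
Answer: 1/76685 ≈ 1.3040e-5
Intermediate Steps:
1/A = 1/76685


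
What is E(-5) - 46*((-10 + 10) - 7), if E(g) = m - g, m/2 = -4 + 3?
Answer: 325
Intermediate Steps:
m = -2 (m = 2*(-4 + 3) = 2*(-1) = -2)
E(g) = -2 - g
E(-5) - 46*((-10 + 10) - 7) = (-2 - 1*(-5)) - 46*((-10 + 10) - 7) = (-2 + 5) - 46*(0 - 7) = 3 - 46*(-7) = 3 + 322 = 325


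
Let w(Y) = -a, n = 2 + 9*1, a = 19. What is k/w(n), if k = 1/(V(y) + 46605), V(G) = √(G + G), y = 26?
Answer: -3585/3174499499 + 2*√13/41268493487 ≈ -1.1291e-6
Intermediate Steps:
n = 11 (n = 2 + 9 = 11)
w(Y) = -19 (w(Y) = -1*19 = -19)
V(G) = √2*√G (V(G) = √(2*G) = √2*√G)
k = 1/(46605 + 2*√13) (k = 1/(√2*√26 + 46605) = 1/(2*√13 + 46605) = 1/(46605 + 2*√13) ≈ 2.1454e-5)
k/w(n) = (3585/167078921 - 2*√13/2172025973)/(-19) = (3585/167078921 - 2*√13/2172025973)*(-1/19) = -3585/3174499499 + 2*√13/41268493487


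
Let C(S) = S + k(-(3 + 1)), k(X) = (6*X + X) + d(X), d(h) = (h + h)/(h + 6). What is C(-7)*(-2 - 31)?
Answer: 1287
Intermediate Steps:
d(h) = 2*h/(6 + h) (d(h) = (2*h)/(6 + h) = 2*h/(6 + h))
k(X) = 7*X + 2*X/(6 + X) (k(X) = (6*X + X) + 2*X/(6 + X) = 7*X + 2*X/(6 + X))
C(S) = -32 + S (C(S) = S + (-(3 + 1))*(44 + 7*(-(3 + 1)))/(6 - (3 + 1)) = S + (-1*4)*(44 + 7*(-1*4))/(6 - 1*4) = S - 4*(44 + 7*(-4))/(6 - 4) = S - 4*(44 - 28)/2 = S - 4*1/2*16 = S - 32 = -32 + S)
C(-7)*(-2 - 31) = (-32 - 7)*(-2 - 31) = -39*(-33) = 1287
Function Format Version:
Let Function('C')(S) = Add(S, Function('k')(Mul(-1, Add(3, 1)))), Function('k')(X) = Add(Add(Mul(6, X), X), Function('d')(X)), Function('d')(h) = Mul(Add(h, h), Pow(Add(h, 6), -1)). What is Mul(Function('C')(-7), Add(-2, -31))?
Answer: 1287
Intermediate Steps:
Function('d')(h) = Mul(2, h, Pow(Add(6, h), -1)) (Function('d')(h) = Mul(Mul(2, h), Pow(Add(6, h), -1)) = Mul(2, h, Pow(Add(6, h), -1)))
Function('k')(X) = Add(Mul(7, X), Mul(2, X, Pow(Add(6, X), -1))) (Function('k')(X) = Add(Add(Mul(6, X), X), Mul(2, X, Pow(Add(6, X), -1))) = Add(Mul(7, X), Mul(2, X, Pow(Add(6, X), -1))))
Function('C')(S) = Add(-32, S) (Function('C')(S) = Add(S, Mul(Mul(-1, Add(3, 1)), Pow(Add(6, Mul(-1, Add(3, 1))), -1), Add(44, Mul(7, Mul(-1, Add(3, 1)))))) = Add(S, Mul(Mul(-1, 4), Pow(Add(6, Mul(-1, 4)), -1), Add(44, Mul(7, Mul(-1, 4))))) = Add(S, Mul(-4, Pow(Add(6, -4), -1), Add(44, Mul(7, -4)))) = Add(S, Mul(-4, Pow(2, -1), Add(44, -28))) = Add(S, Mul(-4, Rational(1, 2), 16)) = Add(S, -32) = Add(-32, S))
Mul(Function('C')(-7), Add(-2, -31)) = Mul(Add(-32, -7), Add(-2, -31)) = Mul(-39, -33) = 1287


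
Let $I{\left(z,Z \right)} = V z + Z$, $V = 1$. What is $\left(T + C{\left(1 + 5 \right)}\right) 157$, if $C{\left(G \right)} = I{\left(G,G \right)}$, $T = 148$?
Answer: $25120$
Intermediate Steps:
$I{\left(z,Z \right)} = Z + z$ ($I{\left(z,Z \right)} = 1 z + Z = z + Z = Z + z$)
$C{\left(G \right)} = 2 G$ ($C{\left(G \right)} = G + G = 2 G$)
$\left(T + C{\left(1 + 5 \right)}\right) 157 = \left(148 + 2 \left(1 + 5\right)\right) 157 = \left(148 + 2 \cdot 6\right) 157 = \left(148 + 12\right) 157 = 160 \cdot 157 = 25120$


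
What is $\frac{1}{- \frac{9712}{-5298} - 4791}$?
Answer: $- \frac{2649}{12686503} \approx -0.0002088$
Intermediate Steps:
$\frac{1}{- \frac{9712}{-5298} - 4791} = \frac{1}{\left(-9712\right) \left(- \frac{1}{5298}\right) - 4791} = \frac{1}{\frac{4856}{2649} - 4791} = \frac{1}{- \frac{12686503}{2649}} = - \frac{2649}{12686503}$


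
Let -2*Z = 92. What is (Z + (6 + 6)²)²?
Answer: 9604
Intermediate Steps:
Z = -46 (Z = -½*92 = -46)
(Z + (6 + 6)²)² = (-46 + (6 + 6)²)² = (-46 + 12²)² = (-46 + 144)² = 98² = 9604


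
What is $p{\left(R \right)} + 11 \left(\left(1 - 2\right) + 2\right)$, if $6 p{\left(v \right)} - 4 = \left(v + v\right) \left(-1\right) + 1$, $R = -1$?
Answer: $\frac{73}{6} \approx 12.167$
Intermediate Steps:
$p{\left(v \right)} = \frac{5}{6} - \frac{v}{3}$ ($p{\left(v \right)} = \frac{2}{3} + \frac{\left(v + v\right) \left(-1\right) + 1}{6} = \frac{2}{3} + \frac{2 v \left(-1\right) + 1}{6} = \frac{2}{3} + \frac{- 2 v + 1}{6} = \frac{2}{3} + \frac{1 - 2 v}{6} = \frac{2}{3} - \left(- \frac{1}{6} + \frac{v}{3}\right) = \frac{5}{6} - \frac{v}{3}$)
$p{\left(R \right)} + 11 \left(\left(1 - 2\right) + 2\right) = \left(\frac{5}{6} - - \frac{1}{3}\right) + 11 \left(\left(1 - 2\right) + 2\right) = \left(\frac{5}{6} + \frac{1}{3}\right) + 11 \left(-1 + 2\right) = \frac{7}{6} + 11 \cdot 1 = \frac{7}{6} + 11 = \frac{73}{6}$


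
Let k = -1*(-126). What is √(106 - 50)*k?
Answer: 252*√14 ≈ 942.90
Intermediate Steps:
k = 126
√(106 - 50)*k = √(106 - 50)*126 = √56*126 = (2*√14)*126 = 252*√14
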